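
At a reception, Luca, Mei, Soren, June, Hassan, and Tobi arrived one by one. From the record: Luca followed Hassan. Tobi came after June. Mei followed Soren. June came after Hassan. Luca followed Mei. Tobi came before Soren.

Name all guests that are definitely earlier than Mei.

Directly stated before Mei: Soren.
Hassan reaches Mei via Hassan → June → Tobi → Soren → Mei.
June reaches Mei via June → Tobi → Soren → Mei.
Tobi reaches Mei via Tobi → Soren → Mei.
No chain forces Luca ahead of Mei.

Hassan, June, Soren, Tobi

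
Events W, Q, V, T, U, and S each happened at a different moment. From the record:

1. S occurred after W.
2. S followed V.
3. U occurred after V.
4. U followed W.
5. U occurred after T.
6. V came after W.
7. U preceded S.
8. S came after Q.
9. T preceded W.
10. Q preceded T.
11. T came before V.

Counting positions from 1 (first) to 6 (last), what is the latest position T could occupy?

2

T must come before S, U, V, and W — 4 events forced after it.
Everything else can be placed before T in some valid order, so T can sit as late as position 6 − 4 = 2.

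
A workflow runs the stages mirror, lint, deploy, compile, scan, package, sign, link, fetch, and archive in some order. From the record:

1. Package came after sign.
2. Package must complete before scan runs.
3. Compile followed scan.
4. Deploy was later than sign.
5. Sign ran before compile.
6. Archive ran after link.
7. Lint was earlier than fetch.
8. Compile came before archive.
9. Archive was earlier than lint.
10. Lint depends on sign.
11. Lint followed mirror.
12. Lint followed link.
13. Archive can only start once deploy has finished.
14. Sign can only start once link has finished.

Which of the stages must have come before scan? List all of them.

link, package, sign

Directly stated before scan: package.
Link reaches scan via link → sign → package → scan.
Sign reaches scan via sign → package → scan.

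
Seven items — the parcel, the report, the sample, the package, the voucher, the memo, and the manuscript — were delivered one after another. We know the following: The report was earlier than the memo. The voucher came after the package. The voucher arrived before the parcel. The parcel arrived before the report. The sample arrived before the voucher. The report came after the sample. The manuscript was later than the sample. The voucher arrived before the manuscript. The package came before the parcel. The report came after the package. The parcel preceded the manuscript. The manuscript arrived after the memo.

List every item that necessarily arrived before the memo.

the package, the parcel, the report, the sample, the voucher

Directly stated before the memo: the report.
The package reaches the memo via the package → the report → the memo.
The parcel reaches the memo via the parcel → the report → the memo.
The sample reaches the memo via the sample → the report → the memo.
Likewise the voucher reaches the memo by chaining the stated constraints.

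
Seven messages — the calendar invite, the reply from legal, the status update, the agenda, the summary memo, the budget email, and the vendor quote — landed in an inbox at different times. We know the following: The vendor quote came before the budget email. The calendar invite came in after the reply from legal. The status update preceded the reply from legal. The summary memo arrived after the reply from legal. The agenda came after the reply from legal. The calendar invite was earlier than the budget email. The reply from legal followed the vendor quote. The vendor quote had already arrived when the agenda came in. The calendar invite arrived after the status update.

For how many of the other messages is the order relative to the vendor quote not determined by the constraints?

1

Forced after the vendor quote: the agenda, the budget email, the calendar invite, the reply from legal, and the summary memo.
That leaves the status update with no forced order relative to the vendor quote — 1.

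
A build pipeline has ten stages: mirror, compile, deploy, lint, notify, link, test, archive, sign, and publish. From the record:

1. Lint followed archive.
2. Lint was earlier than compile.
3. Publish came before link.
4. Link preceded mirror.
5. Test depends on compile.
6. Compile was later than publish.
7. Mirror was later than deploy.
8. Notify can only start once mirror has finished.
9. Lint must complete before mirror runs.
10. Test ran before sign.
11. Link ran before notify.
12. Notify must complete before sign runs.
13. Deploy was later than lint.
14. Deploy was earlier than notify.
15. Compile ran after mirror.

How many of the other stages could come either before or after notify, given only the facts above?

2

Forced before notify: archive, deploy, link, lint, mirror, and publish; forced after notify: sign.
That leaves compile and test with no forced order relative to notify — 2.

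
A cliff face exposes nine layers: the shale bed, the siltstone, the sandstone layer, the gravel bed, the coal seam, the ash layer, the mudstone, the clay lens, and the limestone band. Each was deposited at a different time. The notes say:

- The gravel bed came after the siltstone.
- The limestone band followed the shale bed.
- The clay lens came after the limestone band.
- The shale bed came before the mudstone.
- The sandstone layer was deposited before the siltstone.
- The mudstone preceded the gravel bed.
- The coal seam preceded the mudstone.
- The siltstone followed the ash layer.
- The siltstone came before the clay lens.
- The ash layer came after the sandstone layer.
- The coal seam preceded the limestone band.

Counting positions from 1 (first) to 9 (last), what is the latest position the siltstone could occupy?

The siltstone must come before the clay lens and the gravel bed — 2 layers forced after it.
Everything else can be placed before the siltstone in some valid order, so the siltstone can sit as late as position 9 − 2 = 7.

7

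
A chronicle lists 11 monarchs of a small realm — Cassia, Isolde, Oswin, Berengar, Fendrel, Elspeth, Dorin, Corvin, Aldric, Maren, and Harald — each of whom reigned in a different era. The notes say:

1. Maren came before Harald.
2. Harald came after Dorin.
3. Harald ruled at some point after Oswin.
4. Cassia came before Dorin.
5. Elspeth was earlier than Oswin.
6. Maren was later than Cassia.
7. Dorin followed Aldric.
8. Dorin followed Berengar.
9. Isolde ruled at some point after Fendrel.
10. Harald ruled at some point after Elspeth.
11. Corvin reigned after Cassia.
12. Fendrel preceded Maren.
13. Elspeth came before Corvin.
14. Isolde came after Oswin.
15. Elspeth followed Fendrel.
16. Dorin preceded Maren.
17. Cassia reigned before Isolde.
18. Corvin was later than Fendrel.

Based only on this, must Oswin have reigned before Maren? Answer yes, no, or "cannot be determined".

No chain of stated constraints runs from Oswin to Maren, and none runs from Maren to Oswin either.
So the relative order of Oswin and Maren is not fixed by the given facts.

cannot be determined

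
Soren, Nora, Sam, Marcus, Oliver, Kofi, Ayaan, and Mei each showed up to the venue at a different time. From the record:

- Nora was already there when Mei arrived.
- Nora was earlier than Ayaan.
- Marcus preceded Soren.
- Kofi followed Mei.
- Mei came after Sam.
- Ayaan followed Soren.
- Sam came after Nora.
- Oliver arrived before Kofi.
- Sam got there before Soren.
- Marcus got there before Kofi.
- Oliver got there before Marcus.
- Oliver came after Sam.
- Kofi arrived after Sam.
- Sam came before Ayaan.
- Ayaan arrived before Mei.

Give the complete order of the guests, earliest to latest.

The constraints fix every adjacent pair, so only one ordering works:
Nora → Sam → Oliver → Marcus → Soren → Ayaan → Mei → Kofi.

Nora, Sam, Oliver, Marcus, Soren, Ayaan, Mei, Kofi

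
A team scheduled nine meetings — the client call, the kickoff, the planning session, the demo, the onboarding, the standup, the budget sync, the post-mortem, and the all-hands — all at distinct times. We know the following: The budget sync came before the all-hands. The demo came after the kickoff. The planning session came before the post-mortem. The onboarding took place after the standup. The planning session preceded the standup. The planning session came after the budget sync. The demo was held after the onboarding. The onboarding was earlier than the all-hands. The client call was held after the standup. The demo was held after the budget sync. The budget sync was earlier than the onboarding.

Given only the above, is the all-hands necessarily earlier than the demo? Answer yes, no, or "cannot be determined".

cannot be determined

No chain of stated constraints runs from the all-hands to the demo, and none runs from the demo to the all-hands either.
So the relative order of the all-hands and the demo is not fixed by the given facts.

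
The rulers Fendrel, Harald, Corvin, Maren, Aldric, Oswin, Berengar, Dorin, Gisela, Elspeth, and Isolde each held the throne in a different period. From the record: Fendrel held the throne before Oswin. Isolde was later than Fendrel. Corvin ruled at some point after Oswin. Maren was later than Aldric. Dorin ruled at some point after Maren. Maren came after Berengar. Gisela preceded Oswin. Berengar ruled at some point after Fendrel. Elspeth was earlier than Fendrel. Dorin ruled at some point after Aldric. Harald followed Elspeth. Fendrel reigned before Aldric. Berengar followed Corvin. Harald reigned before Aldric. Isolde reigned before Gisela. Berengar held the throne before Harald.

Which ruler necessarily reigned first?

Elspeth has a chain of constraints placing them before every other ruler, so Elspeth must be first.

Elspeth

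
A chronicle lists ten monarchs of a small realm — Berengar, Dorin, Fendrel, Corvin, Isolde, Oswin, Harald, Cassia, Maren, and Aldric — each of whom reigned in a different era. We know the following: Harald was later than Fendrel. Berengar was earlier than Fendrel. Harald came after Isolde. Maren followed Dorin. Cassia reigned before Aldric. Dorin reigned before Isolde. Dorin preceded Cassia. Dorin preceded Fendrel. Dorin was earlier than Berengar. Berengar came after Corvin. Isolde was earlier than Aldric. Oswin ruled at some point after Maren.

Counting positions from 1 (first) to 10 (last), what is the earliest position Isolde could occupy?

2

Dorin must come before Isolde — 1 forced predecessor.
Nothing else is forced ahead of Isolde, so their earliest slot is position 1 + 1 = 2.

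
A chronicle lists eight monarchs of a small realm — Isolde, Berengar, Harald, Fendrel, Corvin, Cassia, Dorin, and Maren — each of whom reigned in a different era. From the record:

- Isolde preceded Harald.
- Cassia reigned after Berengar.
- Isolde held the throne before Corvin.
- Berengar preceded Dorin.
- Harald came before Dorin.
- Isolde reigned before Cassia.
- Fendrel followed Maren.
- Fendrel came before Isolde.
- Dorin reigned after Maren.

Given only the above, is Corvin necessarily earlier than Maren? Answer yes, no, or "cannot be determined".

no

Tracing the constraints gives Maren → Fendrel → Isolde → Corvin, so Maren must come before Corvin.
That means Corvin cannot be before Maren.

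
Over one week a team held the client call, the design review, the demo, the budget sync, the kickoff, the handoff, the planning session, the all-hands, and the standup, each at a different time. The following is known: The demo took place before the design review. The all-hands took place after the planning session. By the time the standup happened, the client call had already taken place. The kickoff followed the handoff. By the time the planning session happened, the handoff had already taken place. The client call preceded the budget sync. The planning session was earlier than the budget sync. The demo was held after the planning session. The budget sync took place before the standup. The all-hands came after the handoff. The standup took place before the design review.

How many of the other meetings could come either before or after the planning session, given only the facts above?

Forced before the planning session: the handoff; forced after the planning session: the all-hands, the budget sync, the demo, the design review, and the standup.
That leaves the client call and the kickoff with no forced order relative to the planning session — 2.

2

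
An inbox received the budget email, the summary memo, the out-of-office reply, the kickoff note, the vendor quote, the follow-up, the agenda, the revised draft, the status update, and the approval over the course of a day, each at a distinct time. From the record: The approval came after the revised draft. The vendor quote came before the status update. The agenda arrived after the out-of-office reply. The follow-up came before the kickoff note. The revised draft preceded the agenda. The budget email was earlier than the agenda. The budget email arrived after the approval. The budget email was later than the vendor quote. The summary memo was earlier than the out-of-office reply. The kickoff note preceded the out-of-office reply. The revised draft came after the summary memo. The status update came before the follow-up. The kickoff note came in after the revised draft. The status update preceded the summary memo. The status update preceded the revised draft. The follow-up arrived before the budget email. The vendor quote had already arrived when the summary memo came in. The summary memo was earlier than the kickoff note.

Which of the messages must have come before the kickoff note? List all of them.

Directly stated before the kickoff note: the follow-up, the revised draft, and the summary memo.
The status update reaches the kickoff note via the status update → the follow-up → the kickoff note.
The vendor quote reaches the kickoff note via the vendor quote → the summary memo → the kickoff note.

the follow-up, the revised draft, the status update, the summary memo, the vendor quote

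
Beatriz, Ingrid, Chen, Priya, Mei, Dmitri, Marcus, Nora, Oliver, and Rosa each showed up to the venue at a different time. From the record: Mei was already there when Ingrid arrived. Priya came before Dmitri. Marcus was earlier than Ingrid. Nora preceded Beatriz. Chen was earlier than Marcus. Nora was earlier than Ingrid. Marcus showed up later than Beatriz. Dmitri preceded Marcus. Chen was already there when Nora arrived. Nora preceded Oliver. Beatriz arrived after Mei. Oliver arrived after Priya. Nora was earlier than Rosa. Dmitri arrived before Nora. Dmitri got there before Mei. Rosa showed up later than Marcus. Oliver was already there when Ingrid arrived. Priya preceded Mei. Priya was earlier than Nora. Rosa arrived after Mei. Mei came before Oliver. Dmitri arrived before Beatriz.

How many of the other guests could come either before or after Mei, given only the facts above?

2

Forced before Mei: Dmitri and Priya; forced after Mei: Beatriz, Ingrid, Marcus, Oliver, and Rosa.
That leaves Chen and Nora with no forced order relative to Mei — 2.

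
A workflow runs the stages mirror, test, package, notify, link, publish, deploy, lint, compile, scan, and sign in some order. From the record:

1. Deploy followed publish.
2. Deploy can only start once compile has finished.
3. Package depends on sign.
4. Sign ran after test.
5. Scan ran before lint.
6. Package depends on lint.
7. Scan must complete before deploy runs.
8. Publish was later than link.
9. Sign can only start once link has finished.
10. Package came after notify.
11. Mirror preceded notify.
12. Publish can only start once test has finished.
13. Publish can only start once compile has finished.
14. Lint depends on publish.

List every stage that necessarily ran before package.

Directly stated before package: lint, notify, and sign.
Compile reaches package via compile → publish → lint → package.
Link reaches package via link → sign → package.
Mirror reaches package via mirror → notify → package.
Likewise publish, scan, and test each reach package by chaining the stated constraints.
No chain forces deploy ahead of package.

compile, link, lint, mirror, notify, publish, scan, sign, test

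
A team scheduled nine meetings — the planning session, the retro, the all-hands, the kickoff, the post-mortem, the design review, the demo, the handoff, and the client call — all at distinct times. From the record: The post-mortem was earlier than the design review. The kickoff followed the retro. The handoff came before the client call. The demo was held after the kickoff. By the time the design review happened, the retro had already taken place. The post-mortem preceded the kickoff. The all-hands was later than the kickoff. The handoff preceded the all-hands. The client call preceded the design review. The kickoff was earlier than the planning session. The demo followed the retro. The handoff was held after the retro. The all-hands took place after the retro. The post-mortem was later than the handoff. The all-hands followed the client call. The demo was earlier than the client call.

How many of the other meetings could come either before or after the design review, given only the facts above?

Forced before the design review: the client call, the demo, the handoff, the kickoff, the post-mortem, and the retro.
That leaves the all-hands and the planning session with no forced order relative to the design review — 2.

2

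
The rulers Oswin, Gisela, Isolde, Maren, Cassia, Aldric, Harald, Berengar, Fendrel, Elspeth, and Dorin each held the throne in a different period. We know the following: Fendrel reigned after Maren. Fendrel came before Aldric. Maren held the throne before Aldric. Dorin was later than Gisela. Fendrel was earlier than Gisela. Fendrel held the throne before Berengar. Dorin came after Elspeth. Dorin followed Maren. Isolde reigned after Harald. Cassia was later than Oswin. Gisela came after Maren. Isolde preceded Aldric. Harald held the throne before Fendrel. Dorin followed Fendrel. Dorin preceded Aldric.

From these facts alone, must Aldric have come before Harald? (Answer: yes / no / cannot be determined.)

no

Tracing the constraints gives Harald → Isolde → Aldric, so Harald must come before Aldric.
That means Aldric cannot be before Harald.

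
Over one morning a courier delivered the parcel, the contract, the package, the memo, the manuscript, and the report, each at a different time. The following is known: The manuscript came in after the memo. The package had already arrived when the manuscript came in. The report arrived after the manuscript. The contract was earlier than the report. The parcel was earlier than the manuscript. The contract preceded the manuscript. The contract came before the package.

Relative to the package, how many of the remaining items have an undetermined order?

2

Forced before the package: the contract; forced after the package: the manuscript and the report.
That leaves the memo and the parcel with no forced order relative to the package — 2.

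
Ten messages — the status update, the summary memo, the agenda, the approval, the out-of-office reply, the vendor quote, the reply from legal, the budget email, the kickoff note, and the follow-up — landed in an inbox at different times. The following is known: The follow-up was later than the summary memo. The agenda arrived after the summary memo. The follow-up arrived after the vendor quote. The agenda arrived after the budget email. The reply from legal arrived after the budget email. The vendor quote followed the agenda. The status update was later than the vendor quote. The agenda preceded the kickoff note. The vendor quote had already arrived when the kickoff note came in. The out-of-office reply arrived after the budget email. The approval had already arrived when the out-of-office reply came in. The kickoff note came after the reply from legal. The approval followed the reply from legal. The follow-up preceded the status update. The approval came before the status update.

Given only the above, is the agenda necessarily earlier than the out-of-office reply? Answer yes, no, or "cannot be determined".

cannot be determined

No chain of stated constraints runs from the agenda to the out-of-office reply, and none runs from the out-of-office reply to the agenda either.
So the relative order of the agenda and the out-of-office reply is not fixed by the given facts.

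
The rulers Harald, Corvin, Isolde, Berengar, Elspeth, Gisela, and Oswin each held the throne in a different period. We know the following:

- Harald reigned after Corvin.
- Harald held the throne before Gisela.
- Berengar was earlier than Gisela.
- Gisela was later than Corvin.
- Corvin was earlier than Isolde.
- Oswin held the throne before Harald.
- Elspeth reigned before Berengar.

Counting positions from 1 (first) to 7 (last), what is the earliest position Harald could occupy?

3

Corvin and Oswin must both come before Harald — 2 forced predecessors.
Nothing else is forced ahead of Harald, so their earliest slot is position 2 + 1 = 3.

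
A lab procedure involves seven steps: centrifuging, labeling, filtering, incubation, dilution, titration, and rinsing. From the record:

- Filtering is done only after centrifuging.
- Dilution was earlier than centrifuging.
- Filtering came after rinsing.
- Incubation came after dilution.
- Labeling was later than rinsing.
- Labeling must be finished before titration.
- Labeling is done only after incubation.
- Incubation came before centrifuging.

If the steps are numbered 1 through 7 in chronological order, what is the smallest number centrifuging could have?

Dilution and incubation must both come before centrifuging — 2 forced predecessors.
Nothing else is forced ahead of centrifuging, so its earliest slot is position 2 + 1 = 3.

3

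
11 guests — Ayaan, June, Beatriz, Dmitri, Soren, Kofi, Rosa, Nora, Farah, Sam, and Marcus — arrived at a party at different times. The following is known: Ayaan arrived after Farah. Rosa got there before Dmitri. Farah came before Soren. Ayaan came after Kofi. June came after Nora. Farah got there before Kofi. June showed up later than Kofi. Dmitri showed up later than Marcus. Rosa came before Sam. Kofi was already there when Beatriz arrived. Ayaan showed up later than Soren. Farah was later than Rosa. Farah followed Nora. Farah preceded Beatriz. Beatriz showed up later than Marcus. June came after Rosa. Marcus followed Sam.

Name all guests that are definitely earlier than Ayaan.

Directly stated before Ayaan: Farah, Kofi, and Soren.
Nora reaches Ayaan via Nora → Farah → Ayaan.
Rosa reaches Ayaan via Rosa → Farah → Ayaan.

Farah, Kofi, Nora, Rosa, Soren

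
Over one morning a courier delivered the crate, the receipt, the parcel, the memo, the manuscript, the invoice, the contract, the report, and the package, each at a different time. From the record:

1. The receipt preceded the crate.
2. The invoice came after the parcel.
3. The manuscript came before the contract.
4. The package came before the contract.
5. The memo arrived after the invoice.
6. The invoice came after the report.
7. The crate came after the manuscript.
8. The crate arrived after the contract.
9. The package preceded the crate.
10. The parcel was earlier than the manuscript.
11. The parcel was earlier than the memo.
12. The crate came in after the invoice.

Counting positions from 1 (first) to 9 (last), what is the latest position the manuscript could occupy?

The manuscript must come before the contract and the crate — 2 items forced after it.
Everything else can be placed before the manuscript in some valid order, so the manuscript can sit as late as position 9 − 2 = 7.

7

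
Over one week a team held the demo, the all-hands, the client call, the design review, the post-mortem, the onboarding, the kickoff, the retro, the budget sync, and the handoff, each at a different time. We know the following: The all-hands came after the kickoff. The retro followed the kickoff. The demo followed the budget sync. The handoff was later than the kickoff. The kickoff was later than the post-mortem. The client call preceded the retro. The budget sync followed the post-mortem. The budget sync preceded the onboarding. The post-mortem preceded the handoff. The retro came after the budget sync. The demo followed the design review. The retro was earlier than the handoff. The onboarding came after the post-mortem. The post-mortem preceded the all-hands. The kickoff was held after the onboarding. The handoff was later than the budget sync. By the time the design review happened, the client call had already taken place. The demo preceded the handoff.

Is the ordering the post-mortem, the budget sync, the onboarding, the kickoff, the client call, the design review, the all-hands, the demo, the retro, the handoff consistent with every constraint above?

Check each stated constraint against the proposed order — e.g. the budget sync is ahead of the handoff; the post-mortem is ahead of the handoff. Every pair is in the required order; nothing is violated.

yes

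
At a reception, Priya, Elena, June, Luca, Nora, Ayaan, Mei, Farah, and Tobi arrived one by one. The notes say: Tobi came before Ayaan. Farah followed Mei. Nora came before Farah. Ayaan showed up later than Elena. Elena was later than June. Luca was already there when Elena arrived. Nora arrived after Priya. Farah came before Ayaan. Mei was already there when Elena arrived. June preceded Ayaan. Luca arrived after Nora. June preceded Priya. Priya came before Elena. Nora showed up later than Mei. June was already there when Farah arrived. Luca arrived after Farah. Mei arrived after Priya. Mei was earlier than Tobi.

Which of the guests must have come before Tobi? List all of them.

Directly stated before Tobi: Mei.
June reaches Tobi via June → Priya → Mei → Tobi.
Priya reaches Tobi via Priya → Mei → Tobi.

June, Mei, Priya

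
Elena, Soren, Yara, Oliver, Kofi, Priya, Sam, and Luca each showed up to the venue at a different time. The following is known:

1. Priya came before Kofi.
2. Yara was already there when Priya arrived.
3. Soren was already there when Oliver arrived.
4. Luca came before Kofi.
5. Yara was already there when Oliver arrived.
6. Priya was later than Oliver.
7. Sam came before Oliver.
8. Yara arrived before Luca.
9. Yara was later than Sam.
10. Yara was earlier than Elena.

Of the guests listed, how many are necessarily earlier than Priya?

Directly stated before Priya: Oliver and Yara.
Sam reaches Priya via Sam → Oliver → Priya.
Soren reaches Priya via Soren → Oliver → Priya.
No chain forces Luca (or any of the others) ahead of Priya.
That's Oliver, Sam, Soren, and Yara — 4 in all.

4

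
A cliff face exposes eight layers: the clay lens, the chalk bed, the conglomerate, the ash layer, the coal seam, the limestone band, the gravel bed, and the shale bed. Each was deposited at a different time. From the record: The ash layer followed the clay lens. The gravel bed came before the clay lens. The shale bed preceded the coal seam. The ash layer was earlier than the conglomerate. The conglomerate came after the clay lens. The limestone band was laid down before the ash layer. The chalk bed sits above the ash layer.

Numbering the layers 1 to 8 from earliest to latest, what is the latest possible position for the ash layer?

6

The ash layer must come before the chalk bed and the conglomerate — 2 layers forced after it.
Everything else can be placed before the ash layer in some valid order, so the ash layer can sit as late as position 8 − 2 = 6.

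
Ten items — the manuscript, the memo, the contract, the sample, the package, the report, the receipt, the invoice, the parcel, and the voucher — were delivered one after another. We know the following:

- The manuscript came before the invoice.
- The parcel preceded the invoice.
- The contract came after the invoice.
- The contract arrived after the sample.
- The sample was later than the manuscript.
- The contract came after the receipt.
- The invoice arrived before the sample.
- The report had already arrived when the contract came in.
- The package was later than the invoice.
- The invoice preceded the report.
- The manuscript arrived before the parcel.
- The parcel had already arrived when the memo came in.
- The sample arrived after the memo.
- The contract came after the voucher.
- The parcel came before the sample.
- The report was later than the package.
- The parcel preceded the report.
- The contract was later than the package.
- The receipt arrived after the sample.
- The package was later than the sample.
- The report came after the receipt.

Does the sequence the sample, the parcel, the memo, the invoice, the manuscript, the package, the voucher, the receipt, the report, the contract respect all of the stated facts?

The constraints require the manuscript before the invoice, but in the proposed sequence the invoice appears ahead of the manuscript. That one violation is enough.

no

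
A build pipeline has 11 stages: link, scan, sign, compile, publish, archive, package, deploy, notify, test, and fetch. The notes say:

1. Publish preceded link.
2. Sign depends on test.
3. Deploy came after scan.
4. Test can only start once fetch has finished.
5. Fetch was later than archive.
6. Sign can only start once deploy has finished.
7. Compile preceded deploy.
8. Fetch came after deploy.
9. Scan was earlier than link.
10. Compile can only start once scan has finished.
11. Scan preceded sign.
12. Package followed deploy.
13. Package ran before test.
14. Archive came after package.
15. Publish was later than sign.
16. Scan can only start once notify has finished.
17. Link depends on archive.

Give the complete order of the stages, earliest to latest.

notify, scan, compile, deploy, package, archive, fetch, test, sign, publish, link

The constraints fix every adjacent pair, so only one ordering works:
notify → scan → compile → deploy → package → archive → fetch → test → sign → publish → link.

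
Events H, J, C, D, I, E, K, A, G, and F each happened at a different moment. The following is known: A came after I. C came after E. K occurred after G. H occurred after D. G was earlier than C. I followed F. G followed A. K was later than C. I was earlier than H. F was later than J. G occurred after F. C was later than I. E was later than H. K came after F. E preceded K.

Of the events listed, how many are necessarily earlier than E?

Directly stated before E: H.
D reaches E via D → H → E.
F reaches E via F → I → H → E.
I reaches E via I → H → E.
Likewise J reaches E by chaining the stated constraints.
That's D, F, H, I, and J — 5 in all.

5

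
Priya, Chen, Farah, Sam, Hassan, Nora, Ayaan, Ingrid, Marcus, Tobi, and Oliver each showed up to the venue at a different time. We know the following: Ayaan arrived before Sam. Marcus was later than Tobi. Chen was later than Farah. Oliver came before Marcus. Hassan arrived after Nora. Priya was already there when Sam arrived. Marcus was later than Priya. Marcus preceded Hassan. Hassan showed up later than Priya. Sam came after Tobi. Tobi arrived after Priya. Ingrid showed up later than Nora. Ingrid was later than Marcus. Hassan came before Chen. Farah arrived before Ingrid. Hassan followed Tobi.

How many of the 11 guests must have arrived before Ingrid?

Directly stated before Ingrid: Farah, Marcus, and Nora.
Oliver reaches Ingrid via Oliver → Marcus → Ingrid.
Priya reaches Ingrid via Priya → Marcus → Ingrid.
Tobi reaches Ingrid via Tobi → Marcus → Ingrid.
That's Farah, Marcus, Nora, Oliver, Priya, and Tobi — 6 in all.

6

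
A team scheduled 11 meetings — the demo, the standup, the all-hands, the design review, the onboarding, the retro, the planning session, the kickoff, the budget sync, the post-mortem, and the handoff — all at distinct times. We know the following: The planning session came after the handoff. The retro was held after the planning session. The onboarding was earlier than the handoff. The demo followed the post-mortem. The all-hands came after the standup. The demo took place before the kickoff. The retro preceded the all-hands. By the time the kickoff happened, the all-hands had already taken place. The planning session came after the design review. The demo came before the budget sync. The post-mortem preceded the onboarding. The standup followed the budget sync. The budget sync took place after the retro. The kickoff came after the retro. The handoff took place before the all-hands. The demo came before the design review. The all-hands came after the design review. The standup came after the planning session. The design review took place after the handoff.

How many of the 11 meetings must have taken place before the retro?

6

Directly stated before the retro: the planning session.
The demo reaches the retro via the demo → the design review → the planning session → the retro.
The design review reaches the retro via the design review → the planning session → the retro.
The handoff reaches the retro via the handoff → the planning session → the retro.
Likewise the onboarding and the post-mortem each reach the retro by chaining the stated constraints.
No chain forces the budget sync (or any of the others) ahead of the retro.
That's the demo, the design review, the handoff, the onboarding, the planning session, and the post-mortem — 6 in all.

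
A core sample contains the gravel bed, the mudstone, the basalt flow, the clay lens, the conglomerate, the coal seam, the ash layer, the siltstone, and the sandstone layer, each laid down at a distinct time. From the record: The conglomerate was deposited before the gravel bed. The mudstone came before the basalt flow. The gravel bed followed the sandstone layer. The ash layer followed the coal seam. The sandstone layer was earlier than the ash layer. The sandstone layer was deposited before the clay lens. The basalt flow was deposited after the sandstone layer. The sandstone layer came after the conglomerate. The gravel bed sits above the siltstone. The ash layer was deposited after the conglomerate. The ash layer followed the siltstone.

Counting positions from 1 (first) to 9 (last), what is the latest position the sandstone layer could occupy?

5

The sandstone layer must come before the ash layer, the basalt flow, the clay lens, and the gravel bed — 4 layers forced after it.
Everything else can be placed before the sandstone layer in some valid order, so the sandstone layer can sit as late as position 9 − 4 = 5.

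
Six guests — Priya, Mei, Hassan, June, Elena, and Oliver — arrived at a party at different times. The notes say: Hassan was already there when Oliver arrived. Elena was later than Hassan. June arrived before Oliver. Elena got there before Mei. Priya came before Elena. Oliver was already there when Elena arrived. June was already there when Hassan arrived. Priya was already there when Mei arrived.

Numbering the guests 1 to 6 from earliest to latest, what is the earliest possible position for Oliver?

Hassan and June must both come before Oliver — 2 forced predecessors.
Nothing else is forced ahead of Oliver, so their earliest slot is position 2 + 1 = 3.

3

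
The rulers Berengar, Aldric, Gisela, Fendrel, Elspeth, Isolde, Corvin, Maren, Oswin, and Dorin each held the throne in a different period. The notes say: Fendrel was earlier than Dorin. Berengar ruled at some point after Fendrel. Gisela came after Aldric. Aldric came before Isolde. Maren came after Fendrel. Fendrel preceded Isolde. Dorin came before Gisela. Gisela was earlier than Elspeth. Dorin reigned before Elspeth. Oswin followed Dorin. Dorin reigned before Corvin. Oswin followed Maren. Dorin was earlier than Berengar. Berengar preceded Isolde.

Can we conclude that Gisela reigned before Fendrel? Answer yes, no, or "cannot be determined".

no

Tracing the constraints gives Fendrel → Dorin → Gisela, so Fendrel must come before Gisela.
That means Gisela cannot be before Fendrel.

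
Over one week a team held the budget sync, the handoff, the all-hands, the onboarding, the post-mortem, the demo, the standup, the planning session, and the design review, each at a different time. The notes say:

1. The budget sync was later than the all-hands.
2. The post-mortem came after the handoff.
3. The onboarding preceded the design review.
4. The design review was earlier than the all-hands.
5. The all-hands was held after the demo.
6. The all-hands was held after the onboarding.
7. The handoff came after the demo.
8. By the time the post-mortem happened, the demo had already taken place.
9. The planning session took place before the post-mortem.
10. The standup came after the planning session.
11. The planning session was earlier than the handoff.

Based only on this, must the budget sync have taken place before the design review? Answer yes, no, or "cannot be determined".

no

Tracing the constraints gives the design review → the all-hands → the budget sync, so the design review must come before the budget sync.
That means the budget sync cannot be before the design review.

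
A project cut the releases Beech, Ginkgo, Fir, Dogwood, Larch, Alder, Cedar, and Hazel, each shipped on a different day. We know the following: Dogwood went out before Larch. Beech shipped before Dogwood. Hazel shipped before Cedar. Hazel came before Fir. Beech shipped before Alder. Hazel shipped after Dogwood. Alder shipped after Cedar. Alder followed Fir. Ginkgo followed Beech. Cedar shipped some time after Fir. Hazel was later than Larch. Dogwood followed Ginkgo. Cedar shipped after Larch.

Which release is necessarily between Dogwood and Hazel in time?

Tracing the constraints gives Dogwood → Larch → Hazel, so Larch sits after Dogwood and before Hazel.
No other release is forced both after Dogwood and before Hazel.

Larch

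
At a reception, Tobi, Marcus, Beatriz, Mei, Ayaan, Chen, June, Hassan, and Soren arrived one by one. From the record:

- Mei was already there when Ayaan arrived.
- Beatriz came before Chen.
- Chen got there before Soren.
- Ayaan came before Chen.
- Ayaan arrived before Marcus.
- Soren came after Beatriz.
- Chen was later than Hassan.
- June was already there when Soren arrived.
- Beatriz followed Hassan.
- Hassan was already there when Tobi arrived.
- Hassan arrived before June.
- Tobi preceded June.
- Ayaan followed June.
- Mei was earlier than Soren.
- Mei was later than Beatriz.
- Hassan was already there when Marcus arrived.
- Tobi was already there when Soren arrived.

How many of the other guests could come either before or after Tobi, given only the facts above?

Forced before Tobi: Hassan; forced after Tobi: Ayaan, Chen, June, Marcus, and Soren.
That leaves Beatriz and Mei with no forced order relative to Tobi — 2.

2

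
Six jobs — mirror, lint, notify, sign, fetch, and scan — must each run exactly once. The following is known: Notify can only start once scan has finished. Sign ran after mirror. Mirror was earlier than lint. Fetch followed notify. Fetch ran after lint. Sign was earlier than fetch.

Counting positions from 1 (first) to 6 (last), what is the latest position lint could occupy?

Lint must come before fetch — 1 stage forced after it.
Everything else can be placed before lint in some valid order, so lint can sit as late as position 6 − 1 = 5.

5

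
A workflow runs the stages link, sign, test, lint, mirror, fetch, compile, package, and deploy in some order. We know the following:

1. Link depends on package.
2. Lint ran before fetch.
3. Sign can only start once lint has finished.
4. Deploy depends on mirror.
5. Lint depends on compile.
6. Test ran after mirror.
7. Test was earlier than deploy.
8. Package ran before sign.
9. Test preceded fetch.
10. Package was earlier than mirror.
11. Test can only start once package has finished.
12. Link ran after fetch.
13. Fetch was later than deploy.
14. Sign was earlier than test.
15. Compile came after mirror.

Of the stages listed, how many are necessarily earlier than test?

5

Directly stated before test: mirror, package, and sign.
Compile reaches test via compile → lint → sign → test.
Lint reaches test via lint → sign → test.
No chain forces deploy (or any of the others) ahead of test.
That's compile, lint, mirror, package, and sign — 5 in all.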